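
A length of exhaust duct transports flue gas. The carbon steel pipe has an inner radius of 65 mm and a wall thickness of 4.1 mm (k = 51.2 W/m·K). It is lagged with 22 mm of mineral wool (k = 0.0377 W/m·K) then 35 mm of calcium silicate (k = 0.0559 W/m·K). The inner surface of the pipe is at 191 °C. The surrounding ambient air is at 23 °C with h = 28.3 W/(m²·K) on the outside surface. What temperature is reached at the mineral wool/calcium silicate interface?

Treating each annulus and film as a series resistance:
R_carbon steel pipe wall = ln(69.1/65)/(2π×51.2×1) = 1.901×10^-4 K/W
R_mineral wool = ln(91.1/69.1)/(2π×0.0377×1) = 1.167 K/W
R_calcium silicate = ln(126.1/91.1)/(2π×0.0559×1) = 0.9257 K/W
R_outer film = 1/(h_o·2πr_oL) = 1/(28.3×2π×0.1261×1) = 0.0446 K/W
R_total = 2.137 K/W
Q = ΔT/R_total = 168/2.137
Q = 78.6 W/m
T_interface = T_inner − Q·ΣR(inner→interface) = 191 − 78.6×1.167

T ≈ 99.3 °C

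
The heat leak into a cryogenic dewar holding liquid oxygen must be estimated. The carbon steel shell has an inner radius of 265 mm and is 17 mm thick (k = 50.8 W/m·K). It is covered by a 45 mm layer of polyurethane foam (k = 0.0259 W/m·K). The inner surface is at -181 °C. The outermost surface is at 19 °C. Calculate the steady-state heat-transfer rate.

Q ≈ 133 W

Radial (spherical) resistances in series:
R_carbon steel shell = (1/0.265 − 1/0.282)/(4π×50.8) = 3.564×10^-4 K/W
R_polyurethane foam = (1/0.282 − 1/0.327)/(4π×0.0259) = 1.499 K/W
R_total = 1.5 K/W
Q = ΔT/R_total = 200/1.5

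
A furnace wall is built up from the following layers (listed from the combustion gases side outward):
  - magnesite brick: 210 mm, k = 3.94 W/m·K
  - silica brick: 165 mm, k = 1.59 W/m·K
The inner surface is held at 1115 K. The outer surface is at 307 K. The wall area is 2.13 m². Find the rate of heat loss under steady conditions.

Q ≈ 11000 W

Treating each layer as a thermal resistance in series:
R_magnesite brick = L/(kA) = 0.21/(3.94×2.13) = 0.02502 K/W
R_silica brick = L/(kA) = 0.165/(1.59×2.13) = 0.04872 K/W
R_total = 0.07374 K/W
Q = ΔT / R_total = 808 / 0.07374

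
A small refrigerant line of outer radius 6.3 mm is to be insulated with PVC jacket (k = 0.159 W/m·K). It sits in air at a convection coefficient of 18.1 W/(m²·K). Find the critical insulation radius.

For a cylinder r_cr = k/h = 0.159/18.1
r_cr = 8.78 mm; since the bare radius (6.3 mm) is below r_cr, adding a thin layer of insulation will *increase* heat loss.

r_cr ≈ 8.78 mm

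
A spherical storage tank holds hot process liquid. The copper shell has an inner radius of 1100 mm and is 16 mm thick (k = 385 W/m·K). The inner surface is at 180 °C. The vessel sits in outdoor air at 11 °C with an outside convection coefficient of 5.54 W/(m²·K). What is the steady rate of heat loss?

Q ≈ 14600 W

Radial (spherical) resistances in series:
R_copper shell = (1/1.1 − 1/1.116)/(4π×385) = 2.694×10^-6 K/W
R_outer film = 1/(h·4πr_o²) = 1/(5.54×4π×1.116²) = 0.01153 K/W
R_total = 0.01154 K/W
Q = ΔT/R_total = 169/0.01154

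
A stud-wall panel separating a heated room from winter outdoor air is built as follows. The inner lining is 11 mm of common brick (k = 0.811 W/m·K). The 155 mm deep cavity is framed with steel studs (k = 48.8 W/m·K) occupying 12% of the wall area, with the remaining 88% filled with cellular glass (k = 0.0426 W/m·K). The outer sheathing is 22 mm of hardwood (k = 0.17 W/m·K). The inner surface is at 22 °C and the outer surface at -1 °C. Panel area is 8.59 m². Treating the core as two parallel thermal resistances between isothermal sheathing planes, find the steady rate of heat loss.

Q ≈ 1170 W

Sheathing layers in series; stud and cavity paths in parallel between them.
R_inner = 0.011/(0.811×8.59) = 0.001579 K/W
R_stud  = 0.155/(48.8×0.12×8.59) = 0.003081 K/W
R_cav   = 0.155/(0.0426×0.88×8.59) = 0.4813 K/W
1/R_core = 1/R_stud + 1/R_cav → R_core = 0.003062 K/W
R_outer = 0.022/(0.17×8.59) = 0.01507 K/W
R_total = 0.01971 K/W
Q = ΔT/R_total = 23/0.01971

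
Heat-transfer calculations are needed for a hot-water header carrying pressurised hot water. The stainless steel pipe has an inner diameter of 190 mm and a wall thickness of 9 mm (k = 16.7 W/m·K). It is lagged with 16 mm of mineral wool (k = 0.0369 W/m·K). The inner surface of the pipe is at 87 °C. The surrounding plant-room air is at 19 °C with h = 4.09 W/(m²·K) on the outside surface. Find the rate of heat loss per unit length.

Radial resistances (cylindrical: R_cond = ln(r_o/r_i)/(2πkL), R_conv = 1/(h·2πrL)):
R_stainless steel pipe wall = ln(104/95)/(2π×16.7×1) = 8.626×10^-4 K/W
R_mineral wool = ln(120/104)/(2π×0.0369×1) = 0.6172 K/W
R_outer film = 1/(h_o·2πr_oL) = 1/(4.09×2π×0.12×1) = 0.3243 K/W
R_total = 0.9424 K/W
Q = ΔT/R_total = 68/0.9424

q′ ≈ 72.2 W/m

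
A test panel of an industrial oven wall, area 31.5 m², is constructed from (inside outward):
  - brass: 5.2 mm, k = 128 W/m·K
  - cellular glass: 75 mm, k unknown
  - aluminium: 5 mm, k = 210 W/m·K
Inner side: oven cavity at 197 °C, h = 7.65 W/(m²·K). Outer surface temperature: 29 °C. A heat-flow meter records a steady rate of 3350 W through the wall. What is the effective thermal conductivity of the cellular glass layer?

Thermal resistances in series:
R_inner film = 1/(h_i·A) = 1/(7.65×31.5) = 0.00415 K/W
R_brass = L/(kA) = 0.0052/(128×31.5) = 1.29×10^-6 K/W
R_aluminium = L/(kA) = 0.005/(210×31.5) = 7.559×10^-7 K/W
Sum of known resistances R_other = 0.004152 K/W
Total R = ΔT/Q = 168/3350 = 0.05015 K/W
R_cellular glass = R_total − R_other = 0.046 K/W
k = L/(R·A) = 0.075/(0.046×31.5)

k ≈ 0.0518 W/(m·K)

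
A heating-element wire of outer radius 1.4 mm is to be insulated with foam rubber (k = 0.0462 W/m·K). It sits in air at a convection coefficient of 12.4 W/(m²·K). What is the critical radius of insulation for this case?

r_cr ≈ 3.73 mm

For a cylinder r_cr = k/h = 0.0462/12.4
r_cr = 3.73 mm; since the bare radius (1.4 mm) is below r_cr, adding a thin layer of insulation will *increase* heat loss.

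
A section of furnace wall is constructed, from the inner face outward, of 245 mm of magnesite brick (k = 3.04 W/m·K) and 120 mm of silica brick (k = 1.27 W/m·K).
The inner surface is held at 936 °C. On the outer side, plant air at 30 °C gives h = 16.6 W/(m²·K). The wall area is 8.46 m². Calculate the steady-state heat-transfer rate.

Q ≈ 32600 W

Model the wall as resistances in series:
R_magnesite brick = L/(kA) = 0.245/(3.04×8.46) = 0.009526 K/W
R_silica brick = L/(kA) = 0.12/(1.27×8.46) = 0.01117 K/W
R_outer film = 1/(h_o·A) = 1/(16.6×8.46) = 0.007121 K/W
R_total = 0.02782 K/W
Q = ΔT / R_total = 906 / 0.02782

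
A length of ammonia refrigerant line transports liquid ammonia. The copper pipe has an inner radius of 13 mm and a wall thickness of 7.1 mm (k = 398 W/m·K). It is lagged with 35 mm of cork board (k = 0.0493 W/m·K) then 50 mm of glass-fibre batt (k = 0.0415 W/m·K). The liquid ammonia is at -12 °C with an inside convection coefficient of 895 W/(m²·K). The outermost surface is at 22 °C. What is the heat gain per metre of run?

Cylindrical conduction, so R = ln(r₂/r₁)/(2πkL) per layer, in series:
R_inner film = 1/(h_i·2πr₁L) = 1/(895×2π×0.013×1) = 0.01368 K/W
R_copper pipe wall = ln(20.1/13)/(2π×398×1) = 1.743×10^-4 K/W
R_cork board = ln(55.1/20.1)/(2π×0.0493×1) = 3.256 K/W
R_glass-fibre batt = ln(105.1/55.1)/(2π×0.0415×1) = 2.477 K/W
R_total = 5.746 K/W
Q = ΔT/R_total = 34/5.746

q′ ≈ 5.92 W/m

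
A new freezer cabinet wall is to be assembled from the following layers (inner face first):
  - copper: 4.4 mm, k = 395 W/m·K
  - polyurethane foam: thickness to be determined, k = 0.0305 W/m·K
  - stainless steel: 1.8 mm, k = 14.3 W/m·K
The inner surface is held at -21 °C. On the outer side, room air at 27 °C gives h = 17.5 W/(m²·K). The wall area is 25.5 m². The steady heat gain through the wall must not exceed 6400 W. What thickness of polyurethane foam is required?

L ≈ 4.09 mm

Using the resistance-network approach (series):
R_copper = L/(kA) = 0.0044/(395×25.5) = 4.368×10^-7 K/W
R_stainless steel = L/(kA) = 0.0018/(14.3×25.5) = 4.936×10^-6 K/W
R_outer film = 1/(h_o·A) = 1/(17.5×25.5) = 0.002241 K/W
Sum of the known resistances R_other = 0.002246 K/W
Required total resistance R_tot = ΔT/Q_allow = 48/6400 = 0.0075 K/W
R_polyurethane foam = R_tot − R_other = 0.005254 K/W
L = R·k·A = 0.005254×0.0305×25.5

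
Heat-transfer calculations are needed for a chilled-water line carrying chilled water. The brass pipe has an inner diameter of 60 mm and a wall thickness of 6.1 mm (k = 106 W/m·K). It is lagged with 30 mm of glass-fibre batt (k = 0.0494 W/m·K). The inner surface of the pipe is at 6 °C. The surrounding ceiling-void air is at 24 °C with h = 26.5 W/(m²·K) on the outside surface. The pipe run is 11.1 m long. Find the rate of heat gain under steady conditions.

Q ≈ 97.9 W

Treating each annulus and film as a series resistance:
R_brass pipe wall = ln(36.1/30)/(2π×106×11.1) = 2.504×10^-5 K/W
R_glass-fibre batt = ln(66.1/36.1)/(2π×0.0494×11.1) = 0.1756 K/W
R_outer film = 1/(h_o·2πr_oL) = 1/(26.5×2π×0.0661×11.1) = 0.008186 K/W
R_total = 0.1838 K/W
Q = ΔT/R_total = 18/0.1838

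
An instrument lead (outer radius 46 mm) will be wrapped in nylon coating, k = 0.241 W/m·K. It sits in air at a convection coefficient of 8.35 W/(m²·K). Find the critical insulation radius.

For a cylinder r_cr = k/h = 0.241/8.35
r_cr = 28.9 mm; since the bare radius (46 mm) is above r_cr, any added insulation will reduce heat loss.

r_cr ≈ 28.9 mm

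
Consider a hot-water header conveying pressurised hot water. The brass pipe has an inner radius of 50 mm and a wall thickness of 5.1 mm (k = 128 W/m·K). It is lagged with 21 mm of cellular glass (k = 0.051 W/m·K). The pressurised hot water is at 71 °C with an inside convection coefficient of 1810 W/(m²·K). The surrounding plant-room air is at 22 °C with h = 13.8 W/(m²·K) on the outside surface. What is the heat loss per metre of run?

Per-layer cylindrical resistances, series-summed:
R_inner film = 1/(h_i·2πr₁L) = 1/(1810×2π×0.05×1) = 0.001759 K/W
R_brass pipe wall = ln(55.1/50)/(2π×128×1) = 1.208×10^-4 K/W
R_cellular glass = ln(76.1/55.1)/(2π×0.051×1) = 1.008 K/W
R_outer film = 1/(h_o·2πr_oL) = 1/(13.8×2π×0.0761×1) = 0.1516 K/W
R_total = 1.161 K/W
Q = ΔT/R_total = 49/1.161

q′ ≈ 42.2 W/m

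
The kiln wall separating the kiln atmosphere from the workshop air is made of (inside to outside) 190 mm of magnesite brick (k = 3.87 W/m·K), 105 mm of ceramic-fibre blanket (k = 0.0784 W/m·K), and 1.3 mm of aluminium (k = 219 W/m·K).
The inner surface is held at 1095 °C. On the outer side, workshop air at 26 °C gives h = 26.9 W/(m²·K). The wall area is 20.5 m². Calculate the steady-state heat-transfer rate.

Thermal resistances in series:
R_magnesite brick = L/(kA) = 0.19/(3.87×20.5) = 0.002395 K/W
R_ceramic-fibre blanket = L/(kA) = 0.105/(0.0784×20.5) = 0.06533 K/W
R_aluminium = L/(kA) = 0.0013/(219×20.5) = 2.896×10^-7 K/W
R_outer film = 1/(h_o·A) = 1/(26.9×20.5) = 0.001813 K/W
R_total = 0.06954 K/W
Q = ΔT / R_total = 1069 / 0.06954

Q ≈ 15400 W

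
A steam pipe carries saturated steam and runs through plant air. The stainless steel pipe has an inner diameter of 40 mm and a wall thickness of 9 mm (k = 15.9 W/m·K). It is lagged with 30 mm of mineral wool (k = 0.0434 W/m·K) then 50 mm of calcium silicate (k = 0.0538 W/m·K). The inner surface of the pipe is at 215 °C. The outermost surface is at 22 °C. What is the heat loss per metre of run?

q′ ≈ 43.6 W/m

Radial resistances (cylindrical: R_cond = ln(r_o/r_i)/(2πkL), R_conv = 1/(h·2πrL)):
R_stainless steel pipe wall = ln(29/20)/(2π×15.9×1) = 0.003719 K/W
R_mineral wool = ln(59/29)/(2π×0.0434×1) = 2.605 K/W
R_calcium silicate = ln(109/59)/(2π×0.0538×1) = 1.816 K/W
R_total = 4.424 K/W
Q = ΔT/R_total = 193/4.424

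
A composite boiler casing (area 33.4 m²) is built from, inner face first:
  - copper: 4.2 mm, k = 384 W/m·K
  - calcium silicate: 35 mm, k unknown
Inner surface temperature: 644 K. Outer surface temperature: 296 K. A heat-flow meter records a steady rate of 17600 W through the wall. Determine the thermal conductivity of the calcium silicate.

Model the wall as resistances in series:
R_copper = L/(kA) = 0.0042/(384×33.4) = 3.275×10^-7 K/W
Sum of known resistances R_other = 3.275×10^-7 K/W
Total R = ΔT/Q = 348/17600 = 0.01977 K/W
R_calcium silicate = R_total − R_other = 0.01977 K/W
k = L/(R·A) = 0.035/(0.01977×33.4)

k ≈ 0.053 W/(m·K)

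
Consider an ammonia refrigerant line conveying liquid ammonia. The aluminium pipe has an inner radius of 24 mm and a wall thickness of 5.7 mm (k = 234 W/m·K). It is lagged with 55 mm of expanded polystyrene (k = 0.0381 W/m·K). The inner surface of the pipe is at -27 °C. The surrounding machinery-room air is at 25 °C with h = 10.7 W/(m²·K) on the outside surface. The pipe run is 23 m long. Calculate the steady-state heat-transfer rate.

Q ≈ 263 W

Treating each annulus and film as a series resistance:
R_aluminium pipe wall = ln(29.7/24)/(2π×234×23) = 6.302×10^-6 K/W
R_expanded polystyrene = ln(84.7/29.7)/(2π×0.0381×23) = 0.1903 K/W
R_outer film = 1/(h_o·2πr_oL) = 1/(10.7×2π×0.0847×23) = 0.007635 K/W
R_total = 0.198 K/W
Q = ΔT/R_total = 52/0.198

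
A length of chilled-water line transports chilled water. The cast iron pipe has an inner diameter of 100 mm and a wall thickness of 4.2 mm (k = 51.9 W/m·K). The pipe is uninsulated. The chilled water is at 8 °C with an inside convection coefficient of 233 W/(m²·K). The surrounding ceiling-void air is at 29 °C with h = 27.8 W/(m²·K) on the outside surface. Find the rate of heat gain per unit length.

Treating each annulus and film as a series resistance:
R_inner film = 1/(h_i·2πr₁L) = 1/(233×2π×0.05×1) = 0.01366 K/W
R_cast iron pipe wall = ln(54.2/50)/(2π×51.9×1) = 2.473×10^-4 K/W
R_outer film = 1/(h_o·2πr_oL) = 1/(27.8×2π×0.0542×1) = 0.1056 K/W
R_total = 0.1195 K/W
Q = ΔT/R_total = 21/0.1195

q′ ≈ 176 W/m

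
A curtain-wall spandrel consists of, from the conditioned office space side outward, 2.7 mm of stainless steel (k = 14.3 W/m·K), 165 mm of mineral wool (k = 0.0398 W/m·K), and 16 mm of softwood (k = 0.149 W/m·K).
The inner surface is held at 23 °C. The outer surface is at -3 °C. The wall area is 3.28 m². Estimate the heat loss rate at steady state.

Q ≈ 20.1 W

Thermal resistances in series:
R_stainless steel = L/(kA) = 0.0027/(14.3×3.28) = 5.756×10^-5 K/W
R_mineral wool = L/(kA) = 0.165/(0.0398×3.28) = 1.264 K/W
R_softwood = L/(kA) = 0.016/(0.149×3.28) = 0.03274 K/W
R_total = 1.297 K/W
Q = ΔT / R_total = 26 / 1.297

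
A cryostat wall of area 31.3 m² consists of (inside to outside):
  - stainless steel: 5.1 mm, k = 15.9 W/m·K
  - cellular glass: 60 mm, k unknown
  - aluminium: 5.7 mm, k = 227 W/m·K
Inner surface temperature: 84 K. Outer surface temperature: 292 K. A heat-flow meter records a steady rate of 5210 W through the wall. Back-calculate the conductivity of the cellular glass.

Series thermal resistances:
R_stainless steel = L/(kA) = 0.0051/(15.9×31.3) = 1.025×10^-5 K/W
R_aluminium = L/(kA) = 0.0057/(227×31.3) = 8.022×10^-7 K/W
Sum of known resistances R_other = 1.105×10^-5 K/W
Total R = ΔT/Q = 208/5210 = 0.03992 K/W
R_cellular glass = R_total − R_other = 0.03991 K/W
k = L/(R·A) = 0.06/(0.03991×31.3)

k ≈ 0.048 W/(m·K)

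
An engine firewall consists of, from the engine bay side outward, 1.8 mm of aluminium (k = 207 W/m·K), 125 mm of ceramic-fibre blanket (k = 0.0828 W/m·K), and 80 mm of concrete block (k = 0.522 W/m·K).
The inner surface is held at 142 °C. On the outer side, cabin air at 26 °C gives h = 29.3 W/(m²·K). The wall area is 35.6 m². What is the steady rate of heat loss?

Using the resistance-network approach (series):
R_aluminium = L/(kA) = 0.0018/(207×35.6) = 2.443×10^-7 K/W
R_ceramic-fibre blanket = L/(kA) = 0.125/(0.0828×35.6) = 0.04241 K/W
R_concrete block = L/(kA) = 0.08/(0.522×35.6) = 0.004305 K/W
R_outer film = 1/(h_o·A) = 1/(29.3×35.6) = 9.587×10^-4 K/W
R_total = 0.04767 K/W
Q = ΔT / R_total = 116 / 0.04767

Q ≈ 2430 W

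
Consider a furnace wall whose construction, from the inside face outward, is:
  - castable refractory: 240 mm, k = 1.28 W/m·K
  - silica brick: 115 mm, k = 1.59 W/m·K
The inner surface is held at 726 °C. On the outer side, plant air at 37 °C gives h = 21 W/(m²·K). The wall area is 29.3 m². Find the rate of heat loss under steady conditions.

Treating each layer as a thermal resistance in series:
R_castable refractory = L/(kA) = 0.24/(1.28×29.3) = 0.006399 K/W
R_silica brick = L/(kA) = 0.115/(1.59×29.3) = 0.002468 K/W
R_outer film = 1/(h_o·A) = 1/(21×29.3) = 0.001625 K/W
R_total = 0.01049 K/W
Q = ΔT / R_total = 689 / 0.01049

Q ≈ 65700 W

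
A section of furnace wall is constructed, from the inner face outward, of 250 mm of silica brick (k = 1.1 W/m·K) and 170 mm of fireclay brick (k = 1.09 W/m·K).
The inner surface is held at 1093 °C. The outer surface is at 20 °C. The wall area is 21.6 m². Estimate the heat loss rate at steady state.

Model the wall as resistances in series:
R_silica brick = L/(kA) = 0.25/(1.1×21.6) = 0.01052 K/W
R_fireclay brick = L/(kA) = 0.17/(1.09×21.6) = 0.007221 K/W
R_total = 0.01774 K/W
Q = ΔT / R_total = 1073 / 0.01774

Q ≈ 60500 W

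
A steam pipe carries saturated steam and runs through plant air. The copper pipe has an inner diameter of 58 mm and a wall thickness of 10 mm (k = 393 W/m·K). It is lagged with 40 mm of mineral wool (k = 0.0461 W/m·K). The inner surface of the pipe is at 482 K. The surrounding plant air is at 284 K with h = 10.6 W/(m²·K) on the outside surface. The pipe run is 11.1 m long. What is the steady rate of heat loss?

Q ≈ 837 W

Per-layer cylindrical resistances, series-summed:
R_copper pipe wall = ln(39/29)/(2π×393×11.1) = 1.081×10^-5 K/W
R_mineral wool = ln(79/39)/(2π×0.0461×11.1) = 0.2195 K/W
R_outer film = 1/(h_o·2πr_oL) = 1/(10.6×2π×0.079×11.1) = 0.01712 K/W
R_total = 0.2367 K/W
Q = ΔT/R_total = 198/0.2367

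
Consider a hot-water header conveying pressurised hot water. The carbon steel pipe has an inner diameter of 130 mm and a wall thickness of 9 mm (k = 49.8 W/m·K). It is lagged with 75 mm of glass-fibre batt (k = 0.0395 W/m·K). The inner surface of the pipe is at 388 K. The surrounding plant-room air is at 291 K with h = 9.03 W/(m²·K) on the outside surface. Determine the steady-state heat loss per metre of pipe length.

Per-layer cylindrical resistances, series-summed:
R_carbon steel pipe wall = ln(74/65)/(2π×49.8×1) = 4.144×10^-4 K/W
R_glass-fibre batt = ln(149/74)/(2π×0.0395×1) = 2.82 K/W
R_outer film = 1/(h_o·2πr_oL) = 1/(9.03×2π×0.149×1) = 0.1183 K/W
R_total = 2.939 K/W
Q = ΔT/R_total = 97/2.939

q′ ≈ 33 W/m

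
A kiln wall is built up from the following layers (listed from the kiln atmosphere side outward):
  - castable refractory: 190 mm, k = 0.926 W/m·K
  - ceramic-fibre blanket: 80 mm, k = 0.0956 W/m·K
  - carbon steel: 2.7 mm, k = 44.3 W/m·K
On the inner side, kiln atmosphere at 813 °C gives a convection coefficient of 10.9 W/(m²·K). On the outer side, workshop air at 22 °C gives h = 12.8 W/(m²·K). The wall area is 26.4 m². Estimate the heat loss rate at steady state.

Q ≈ 17200 W

Treating each layer as a thermal resistance in series:
R_inner film = 1/(h_i·A) = 1/(10.9×26.4) = 0.003475 K/W
R_castable refractory = L/(kA) = 0.19/(0.926×26.4) = 0.007772 K/W
R_ceramic-fibre blanket = L/(kA) = 0.08/(0.0956×26.4) = 0.0317 K/W
R_carbon steel = L/(kA) = 0.0027/(44.3×26.4) = 2.309×10^-6 K/W
R_outer film = 1/(h_o·A) = 1/(12.8×26.4) = 0.002959 K/W
R_total = 0.04591 K/W
Q = ΔT / R_total = 791 / 0.04591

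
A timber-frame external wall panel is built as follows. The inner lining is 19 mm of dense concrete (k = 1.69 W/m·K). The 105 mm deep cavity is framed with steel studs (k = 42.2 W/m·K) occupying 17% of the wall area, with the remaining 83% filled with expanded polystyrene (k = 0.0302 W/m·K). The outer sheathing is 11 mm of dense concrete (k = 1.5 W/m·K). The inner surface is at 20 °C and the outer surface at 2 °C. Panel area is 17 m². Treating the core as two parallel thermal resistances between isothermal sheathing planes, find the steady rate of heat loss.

Q ≈ 9230 W

Sheathing layers in series; stud and cavity paths in parallel between them.
R_inner = 0.019/(1.69×17) = 6.613×10^-4 K/W
R_stud  = 0.105/(42.2×0.17×17) = 8.61×10^-4 K/W
R_cav   = 0.105/(0.0302×0.83×17) = 0.2464 K/W
1/R_core = 1/R_stud + 1/R_cav → R_core = 8.58×10^-4 K/W
R_outer = 0.011/(1.5×17) = 4.314×10^-4 K/W
R_total = 0.001951 K/W
Q = ΔT/R_total = 18/0.001951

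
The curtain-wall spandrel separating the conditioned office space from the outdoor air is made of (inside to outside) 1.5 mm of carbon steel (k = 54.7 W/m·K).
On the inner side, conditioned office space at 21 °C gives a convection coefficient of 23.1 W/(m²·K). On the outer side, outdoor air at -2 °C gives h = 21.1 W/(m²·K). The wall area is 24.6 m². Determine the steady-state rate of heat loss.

Q ≈ 6240 W

Thermal resistances in series:
R_inner film = 1/(h_i·A) = 1/(23.1×24.6) = 0.00176 K/W
R_carbon steel = L/(kA) = 0.0015/(54.7×24.6) = 1.115×10^-6 K/W
R_outer film = 1/(h_o·A) = 1/(21.1×24.6) = 0.001927 K/W
R_total = 0.003687 K/W
Q = ΔT / R_total = 23 / 0.003687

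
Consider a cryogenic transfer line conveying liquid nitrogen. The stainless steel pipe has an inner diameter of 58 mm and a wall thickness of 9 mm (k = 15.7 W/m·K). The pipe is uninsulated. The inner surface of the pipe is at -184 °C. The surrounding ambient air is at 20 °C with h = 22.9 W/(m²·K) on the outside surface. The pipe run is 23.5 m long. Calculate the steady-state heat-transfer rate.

Q ≈ 25800 W

Per-layer cylindrical resistances, series-summed:
R_stainless steel pipe wall = ln(38/29)/(2π×15.7×23.5) = 1.166×10^-4 K/W
R_outer film = 1/(h_o·2πr_oL) = 1/(22.9×2π×0.038×23.5) = 0.007783 K/W
R_total = 0.007899 K/W
Q = ΔT/R_total = 204/0.007899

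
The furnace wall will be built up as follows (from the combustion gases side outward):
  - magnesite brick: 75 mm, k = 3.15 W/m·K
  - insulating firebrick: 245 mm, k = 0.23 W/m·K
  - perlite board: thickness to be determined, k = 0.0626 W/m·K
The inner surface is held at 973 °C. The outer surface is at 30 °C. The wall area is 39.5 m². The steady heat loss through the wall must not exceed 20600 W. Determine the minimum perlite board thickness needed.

Using the resistance-network approach (series):
R_magnesite brick = L/(kA) = 0.075/(3.15×39.5) = 6.028×10^-4 K/W
R_insulating firebrick = L/(kA) = 0.245/(0.23×39.5) = 0.02697 K/W
Sum of the known resistances R_other = 0.02757 K/W
Required total resistance R_tot = ΔT/Q_allow = 943/20600 = 0.04578 K/W
R_perlite board = R_tot − R_other = 0.01821 K/W
L = R·k·A = 0.01821×0.0626×39.5

L ≈ 45 mm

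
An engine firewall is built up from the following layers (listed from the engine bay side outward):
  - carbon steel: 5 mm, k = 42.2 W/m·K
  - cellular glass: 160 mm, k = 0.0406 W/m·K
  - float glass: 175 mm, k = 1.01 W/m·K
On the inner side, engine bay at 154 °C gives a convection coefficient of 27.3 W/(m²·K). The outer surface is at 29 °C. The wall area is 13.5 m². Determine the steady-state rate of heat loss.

Treating each layer as a thermal resistance in series:
R_inner film = 1/(h_i·A) = 1/(27.3×13.5) = 0.002713 K/W
R_carbon steel = L/(kA) = 0.005/(42.2×13.5) = 8.777×10^-6 K/W
R_cellular glass = L/(kA) = 0.16/(0.0406×13.5) = 0.2919 K/W
R_float glass = L/(kA) = 0.175/(1.01×13.5) = 0.01283 K/W
R_total = 0.3075 K/W
Q = ΔT / R_total = 125 / 0.3075

Q ≈ 407 W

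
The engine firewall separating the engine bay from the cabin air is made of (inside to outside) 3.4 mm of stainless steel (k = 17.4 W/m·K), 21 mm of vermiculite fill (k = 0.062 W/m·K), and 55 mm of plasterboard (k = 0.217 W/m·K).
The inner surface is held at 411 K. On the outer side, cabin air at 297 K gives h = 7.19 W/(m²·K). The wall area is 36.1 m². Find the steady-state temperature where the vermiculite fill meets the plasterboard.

Model the wall as resistances in series:
R_stainless steel = L/(kA) = 0.0034/(17.4×36.1) = 5.413×10^-6 K/W
R_vermiculite fill = L/(kA) = 0.021/(0.062×36.1) = 0.009383 K/W
R_plasterboard = L/(kA) = 0.055/(0.217×36.1) = 0.007021 K/W
R_outer film = 1/(h_o·A) = 1/(7.19×36.1) = 0.003853 K/W
R_total = 0.02026 K/W;  Q = ΔT/R_total = 114/0.02026 = 5626 W
T_interface = T_inner − Q·ΣR(inner→interface) = 411 − 5630×0.009388

T ≈ 358 K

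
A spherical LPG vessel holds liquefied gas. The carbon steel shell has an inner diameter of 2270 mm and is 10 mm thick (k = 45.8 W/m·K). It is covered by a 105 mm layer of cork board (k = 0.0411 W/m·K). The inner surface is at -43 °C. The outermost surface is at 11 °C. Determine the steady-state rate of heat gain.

Radial (spherical) resistances in series:
R_carbon steel shell = (1/1.135 − 1/1.145)/(4π×45.8) = 1.337×10^-5 K/W
R_cork board = (1/1.145 − 1/1.25)/(4π×0.0411) = 0.142 K/W
R_total = 0.1421 K/W
Q = ΔT/R_total = 54/0.1421

Q ≈ 380 W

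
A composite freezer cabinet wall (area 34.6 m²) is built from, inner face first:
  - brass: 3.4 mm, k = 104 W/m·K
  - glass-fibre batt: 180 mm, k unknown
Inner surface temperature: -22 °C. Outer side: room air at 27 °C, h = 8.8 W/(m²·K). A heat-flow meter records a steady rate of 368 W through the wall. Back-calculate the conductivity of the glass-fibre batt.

Model the wall as resistances in series:
R_brass = L/(kA) = 0.0034/(104×34.6) = 9.449×10^-7 K/W
R_outer film = 1/(h_o·A) = 1/(8.8×34.6) = 0.003284 K/W
Sum of known resistances R_other = 0.003285 K/W
Total R = ΔT/Q = 49/368 = 0.1332 K/W
R_glass-fibre batt = R_total − R_other = 0.1299 K/W
k = L/(R·A) = 0.18/(0.1299×34.6)

k ≈ 0.0401 W/(m·K)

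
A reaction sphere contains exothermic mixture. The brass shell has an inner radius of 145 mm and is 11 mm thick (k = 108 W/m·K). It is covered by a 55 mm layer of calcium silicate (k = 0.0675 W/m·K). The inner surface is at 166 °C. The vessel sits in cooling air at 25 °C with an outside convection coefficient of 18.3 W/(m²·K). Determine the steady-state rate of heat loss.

Spherical conduction: R = (1/r_in − 1/r_out)/(4πk) per layer; series-sum.
R_brass shell = (1/0.145 − 1/0.156)/(4π×108) = 3.583×10^-4 K/W
R_calcium silicate = (1/0.156 − 1/0.211)/(4π×0.0675) = 1.97 K/W
R_outer film = 1/(h·4πr_o²) = 1/(18.3×4π×0.211²) = 0.09767 K/W
R_total = 2.068 K/W
Q = ΔT/R_total = 141/2.068

Q ≈ 68.2 W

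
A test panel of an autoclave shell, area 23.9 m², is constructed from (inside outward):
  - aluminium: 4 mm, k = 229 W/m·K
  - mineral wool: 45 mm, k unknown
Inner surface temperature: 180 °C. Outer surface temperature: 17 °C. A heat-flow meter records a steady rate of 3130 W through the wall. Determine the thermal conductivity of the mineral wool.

Treating each layer as a thermal resistance in series:
R_aluminium = L/(kA) = 0.004/(229×23.9) = 7.308×10^-7 K/W
Sum of known resistances R_other = 7.308×10^-7 K/W
Total R = ΔT/Q = 163/3130 = 0.05208 K/W
R_mineral wool = R_total − R_other = 0.05208 K/W
k = L/(R·A) = 0.045/(0.05208×23.9)

k ≈ 0.0362 W/(m·K)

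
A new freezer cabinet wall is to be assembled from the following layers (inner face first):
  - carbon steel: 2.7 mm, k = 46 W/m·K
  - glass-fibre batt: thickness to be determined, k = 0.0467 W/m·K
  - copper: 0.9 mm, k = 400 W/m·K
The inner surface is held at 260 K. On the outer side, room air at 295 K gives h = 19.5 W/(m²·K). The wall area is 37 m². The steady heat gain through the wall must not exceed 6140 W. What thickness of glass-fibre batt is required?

L ≈ 7.45 mm

Using the resistance-network approach (series):
R_carbon steel = L/(kA) = 0.0027/(46×37) = 1.586×10^-6 K/W
R_copper = L/(kA) = 0.0009/(400×37) = 6.081×10^-8 K/W
R_outer film = 1/(h_o·A) = 1/(19.5×37) = 0.001386 K/W
Sum of the known resistances R_other = 0.001388 K/W
Required total resistance R_tot = ΔT/Q_allow = 35/6140 = 0.0057 K/W
R_glass-fibre batt = R_tot − R_other = 0.004313 K/W
L = R·k·A = 0.004313×0.0467×37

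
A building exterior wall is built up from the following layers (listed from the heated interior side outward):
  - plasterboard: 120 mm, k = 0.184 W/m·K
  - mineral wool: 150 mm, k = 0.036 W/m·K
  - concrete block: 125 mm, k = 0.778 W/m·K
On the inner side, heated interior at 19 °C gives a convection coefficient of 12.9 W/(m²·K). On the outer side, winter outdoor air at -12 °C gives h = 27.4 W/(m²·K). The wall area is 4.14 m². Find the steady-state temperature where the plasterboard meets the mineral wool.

Treating each layer as a thermal resistance in series:
R_inner film = 1/(h_i·A) = 1/(12.9×4.14) = 0.01872 K/W
R_plasterboard = L/(kA) = 0.12/(0.184×4.14) = 0.1575 K/W
R_mineral wool = L/(kA) = 0.15/(0.036×4.14) = 1.006 K/W
R_concrete block = L/(kA) = 0.125/(0.778×4.14) = 0.03881 K/W
R_outer film = 1/(h_o·A) = 1/(27.4×4.14) = 0.008816 K/W
R_total = 1.23 K/W;  Q = ΔT/R_total = 31/1.23 = 25.2 W
T_interface = T_inner − Q·ΣR(inner→interface) = 19 − 25.2×0.1763

T ≈ 14.6 °C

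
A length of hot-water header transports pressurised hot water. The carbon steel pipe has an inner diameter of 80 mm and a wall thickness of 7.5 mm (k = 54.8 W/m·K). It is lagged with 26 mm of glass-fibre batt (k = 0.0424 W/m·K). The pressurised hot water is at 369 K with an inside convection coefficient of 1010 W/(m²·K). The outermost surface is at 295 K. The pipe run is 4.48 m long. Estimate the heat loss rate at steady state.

Cylindrical conduction, so R = ln(r₂/r₁)/(2πkL) per layer, in series:
R_inner film = 1/(h_i·2πr₁L) = 1/(1010×2π×0.04×4.48) = 8.793×10^-4 K/W
R_carbon steel pipe wall = ln(47.5/40)/(2π×54.8×4.48) = 1.114×10^-4 K/W
R_glass-fibre batt = ln(73.5/47.5)/(2π×0.0424×4.48) = 0.3658 K/W
R_total = 0.3668 K/W
Q = ΔT/R_total = 74/0.3668

Q ≈ 202 W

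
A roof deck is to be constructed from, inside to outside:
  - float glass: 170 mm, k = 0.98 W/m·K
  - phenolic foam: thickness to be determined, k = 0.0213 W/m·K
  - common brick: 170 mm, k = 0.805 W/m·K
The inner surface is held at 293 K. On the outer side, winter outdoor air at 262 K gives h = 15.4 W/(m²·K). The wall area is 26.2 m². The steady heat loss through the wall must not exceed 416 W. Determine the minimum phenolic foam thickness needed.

L ≈ 32 mm

Thermal resistances in series:
R_float glass = L/(kA) = 0.17/(0.98×26.2) = 0.006621 K/W
R_common brick = L/(kA) = 0.17/(0.805×26.2) = 0.00806 K/W
R_outer film = 1/(h_o·A) = 1/(15.4×26.2) = 0.002478 K/W
Sum of the known resistances R_other = 0.01716 K/W
Required total resistance R_tot = ΔT/Q_allow = 31/416 = 0.07452 K/W
R_phenolic foam = R_tot − R_other = 0.05736 K/W
L = R·k·A = 0.05736×0.0213×26.2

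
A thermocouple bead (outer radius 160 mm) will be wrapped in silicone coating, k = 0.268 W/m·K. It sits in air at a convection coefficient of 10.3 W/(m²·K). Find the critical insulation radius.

For a sphere r_cr = 2k/h = 2×0.268/10.3
r_cr = 52 mm; since the bare radius (160 mm) is above r_cr, any added insulation will reduce heat loss.

r_cr ≈ 52 mm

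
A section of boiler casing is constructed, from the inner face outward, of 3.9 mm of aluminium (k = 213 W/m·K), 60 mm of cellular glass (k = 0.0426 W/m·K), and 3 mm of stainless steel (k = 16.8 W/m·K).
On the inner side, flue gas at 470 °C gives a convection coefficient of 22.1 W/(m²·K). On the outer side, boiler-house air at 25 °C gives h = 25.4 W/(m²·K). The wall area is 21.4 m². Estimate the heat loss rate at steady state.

Using the resistance-network approach (series):
R_inner film = 1/(h_i·A) = 1/(22.1×21.4) = 0.002114 K/W
R_aluminium = L/(kA) = 0.0039/(213×21.4) = 8.556×10^-7 K/W
R_cellular glass = L/(kA) = 0.06/(0.0426×21.4) = 0.06582 K/W
R_stainless steel = L/(kA) = 0.003/(16.8×21.4) = 8.344×10^-6 K/W
R_outer film = 1/(h_o·A) = 1/(25.4×21.4) = 0.00184 K/W
R_total = 0.06978 K/W
Q = ΔT / R_total = 445 / 0.06978

Q ≈ 6380 W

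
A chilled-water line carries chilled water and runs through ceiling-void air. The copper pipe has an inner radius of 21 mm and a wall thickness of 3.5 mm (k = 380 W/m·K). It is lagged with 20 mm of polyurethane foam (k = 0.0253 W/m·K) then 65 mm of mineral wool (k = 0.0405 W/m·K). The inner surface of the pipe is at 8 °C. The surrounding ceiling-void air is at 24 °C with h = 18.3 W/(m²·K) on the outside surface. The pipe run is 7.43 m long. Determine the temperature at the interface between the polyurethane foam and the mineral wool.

T ≈ 16.1 °C

Cylindrical conduction, so R = ln(r₂/r₁)/(2πkL) per layer, in series:
R_copper pipe wall = ln(24.5/21)/(2π×380×7.43) = 8.689×10^-6 K/W
R_polyurethane foam = ln(44.5/24.5)/(2π×0.0253×7.43) = 0.5053 K/W
R_mineral wool = ln(109.5/44.5)/(2π×0.0405×7.43) = 0.4762 K/W
R_outer film = 1/(h_o·2πr_oL) = 1/(18.3×2π×0.1095×7.43) = 0.01069 K/W
R_total = 0.9922 K/W
Q = ΔT/R_total = 16/0.9922
Q = 16.1 W
T_interface = T_inner + Q·ΣR(inner→interface) = 8 + 16.1×0.5053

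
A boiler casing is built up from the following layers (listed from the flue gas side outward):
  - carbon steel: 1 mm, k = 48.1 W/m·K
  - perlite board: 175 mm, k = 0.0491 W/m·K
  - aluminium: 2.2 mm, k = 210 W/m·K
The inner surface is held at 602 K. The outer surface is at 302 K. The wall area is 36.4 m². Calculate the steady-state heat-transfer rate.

Series thermal resistances:
R_carbon steel = L/(kA) = 0.001/(48.1×36.4) = 5.712×10^-7 K/W
R_perlite board = L/(kA) = 0.175/(0.0491×36.4) = 0.09792 K/W
R_aluminium = L/(kA) = 0.0022/(210×36.4) = 2.878×10^-7 K/W
R_total = 0.09792 K/W
Q = ΔT / R_total = 300 / 0.09792

Q ≈ 3060 W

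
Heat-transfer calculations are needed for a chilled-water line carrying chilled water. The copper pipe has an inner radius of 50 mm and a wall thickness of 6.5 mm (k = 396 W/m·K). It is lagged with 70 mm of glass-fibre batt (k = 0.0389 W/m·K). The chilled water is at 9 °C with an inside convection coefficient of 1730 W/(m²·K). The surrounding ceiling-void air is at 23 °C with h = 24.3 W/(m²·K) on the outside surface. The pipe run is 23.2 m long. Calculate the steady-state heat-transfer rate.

Per-layer cylindrical resistances, series-summed:
R_inner film = 1/(h_i·2πr₁L) = 1/(1730×2π×0.05×23.2) = 7.931×10^-5 K/W
R_copper pipe wall = ln(56.5/50)/(2π×396×23.2) = 2.117×10^-6 K/W
R_glass-fibre batt = ln(126.5/56.5)/(2π×0.0389×23.2) = 0.1421 K/W
R_outer film = 1/(h_o·2πr_oL) = 1/(24.3×2π×0.1265×23.2) = 0.002232 K/W
R_total = 0.1445 K/W
Q = ΔT/R_total = 14/0.1445

Q ≈ 96.9 W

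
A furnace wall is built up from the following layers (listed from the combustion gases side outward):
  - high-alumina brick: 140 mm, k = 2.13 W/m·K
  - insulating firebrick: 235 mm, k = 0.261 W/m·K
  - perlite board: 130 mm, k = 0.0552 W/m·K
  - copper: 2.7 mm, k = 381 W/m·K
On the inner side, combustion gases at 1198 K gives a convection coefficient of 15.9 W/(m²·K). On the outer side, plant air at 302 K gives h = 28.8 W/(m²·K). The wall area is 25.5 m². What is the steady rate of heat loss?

Q ≈ 6680 W

Thermal resistances in series:
R_inner film = 1/(h_i·A) = 1/(15.9×25.5) = 0.002466 K/W
R_high-alumina brick = L/(kA) = 0.14/(2.13×25.5) = 0.002578 K/W
R_insulating firebrick = L/(kA) = 0.235/(0.261×25.5) = 0.03531 K/W
R_perlite board = L/(kA) = 0.13/(0.0552×25.5) = 0.09236 K/W
R_copper = L/(kA) = 0.0027/(381×25.5) = 2.779×10^-7 K/W
R_outer film = 1/(h_o·A) = 1/(28.8×25.5) = 0.001362 K/W
R_total = 0.1341 K/W
Q = ΔT / R_total = 896 / 0.1341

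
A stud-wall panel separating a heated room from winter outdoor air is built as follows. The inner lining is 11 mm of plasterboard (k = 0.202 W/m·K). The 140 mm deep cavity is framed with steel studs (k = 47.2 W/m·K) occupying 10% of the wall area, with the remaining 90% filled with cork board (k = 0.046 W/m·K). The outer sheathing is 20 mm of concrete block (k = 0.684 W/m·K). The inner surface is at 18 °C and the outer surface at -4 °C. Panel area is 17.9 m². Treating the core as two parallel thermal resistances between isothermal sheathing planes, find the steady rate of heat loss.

Sheathing layers in series; stud and cavity paths in parallel between them.
R_inner = 0.011/(0.202×17.9) = 0.003042 K/W
R_stud  = 0.14/(47.2×0.1×17.9) = 0.001657 K/W
R_cav   = 0.14/(0.046×0.9×17.9) = 0.1889 K/W
1/R_core = 1/R_stud + 1/R_cav → R_core = 0.001643 K/W
R_outer = 0.02/(0.684×17.9) = 0.001634 K/W
R_total = 0.006318 K/W
Q = ΔT/R_total = 22/0.006318

Q ≈ 3480 W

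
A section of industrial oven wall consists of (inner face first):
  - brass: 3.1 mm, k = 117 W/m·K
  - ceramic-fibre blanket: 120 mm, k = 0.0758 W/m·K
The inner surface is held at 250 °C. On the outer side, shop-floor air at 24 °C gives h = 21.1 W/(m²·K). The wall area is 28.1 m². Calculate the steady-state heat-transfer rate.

Q ≈ 3890 W

Using the resistance-network approach (series):
R_brass = L/(kA) = 0.0031/(117×28.1) = 9.429×10^-7 K/W
R_ceramic-fibre blanket = L/(kA) = 0.12/(0.0758×28.1) = 0.05634 K/W
R_outer film = 1/(h_o·A) = 1/(21.1×28.1) = 0.001687 K/W
R_total = 0.05803 K/W
Q = ΔT / R_total = 226 / 0.05803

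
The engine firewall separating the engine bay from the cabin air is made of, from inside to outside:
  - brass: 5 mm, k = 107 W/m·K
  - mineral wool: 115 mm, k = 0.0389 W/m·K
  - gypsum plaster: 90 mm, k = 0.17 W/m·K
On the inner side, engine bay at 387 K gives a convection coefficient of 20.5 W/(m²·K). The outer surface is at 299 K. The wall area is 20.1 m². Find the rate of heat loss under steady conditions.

Model the wall as resistances in series:
R_inner film = 1/(h_i·A) = 1/(20.5×20.1) = 0.002427 K/W
R_brass = L/(kA) = 0.005/(107×20.1) = 2.325×10^-6 K/W
R_mineral wool = L/(kA) = 0.115/(0.0389×20.1) = 0.1471 K/W
R_gypsum plaster = L/(kA) = 0.09/(0.17×20.1) = 0.02634 K/W
R_total = 0.1758 K/W
Q = ΔT / R_total = 88 / 0.1758

Q ≈ 500 W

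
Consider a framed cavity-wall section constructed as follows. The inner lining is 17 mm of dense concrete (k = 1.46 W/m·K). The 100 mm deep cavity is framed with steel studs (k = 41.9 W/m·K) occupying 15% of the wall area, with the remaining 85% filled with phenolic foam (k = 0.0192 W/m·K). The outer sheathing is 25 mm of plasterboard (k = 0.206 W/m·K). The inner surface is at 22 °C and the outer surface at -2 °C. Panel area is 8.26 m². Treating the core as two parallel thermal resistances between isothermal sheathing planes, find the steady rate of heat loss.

Q ≈ 1330 W

Sheathing layers in series; stud and cavity paths in parallel between them.
R_inner = 0.017/(1.46×8.26) = 0.00141 K/W
R_stud  = 0.1/(41.9×0.15×8.26) = 0.001926 K/W
R_cav   = 0.1/(0.0192×0.85×8.26) = 0.7418 K/W
1/R_core = 1/R_stud + 1/R_cav → R_core = 0.001921 K/W
R_outer = 0.025/(0.206×8.26) = 0.01469 K/W
R_total = 0.01802 K/W
Q = ΔT/R_total = 24/0.01802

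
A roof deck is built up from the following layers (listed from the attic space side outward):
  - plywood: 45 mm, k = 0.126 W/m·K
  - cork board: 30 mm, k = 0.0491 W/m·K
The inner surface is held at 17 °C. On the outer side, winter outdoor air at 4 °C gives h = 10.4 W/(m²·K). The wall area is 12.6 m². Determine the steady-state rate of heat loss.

Series thermal resistances:
R_plywood = L/(kA) = 0.045/(0.126×12.6) = 0.02834 K/W
R_cork board = L/(kA) = 0.03/(0.0491×12.6) = 0.04849 K/W
R_outer film = 1/(h_o·A) = 1/(10.4×12.6) = 0.007631 K/W
R_total = 0.08447 K/W
Q = ΔT / R_total = 13 / 0.08447

Q ≈ 154 W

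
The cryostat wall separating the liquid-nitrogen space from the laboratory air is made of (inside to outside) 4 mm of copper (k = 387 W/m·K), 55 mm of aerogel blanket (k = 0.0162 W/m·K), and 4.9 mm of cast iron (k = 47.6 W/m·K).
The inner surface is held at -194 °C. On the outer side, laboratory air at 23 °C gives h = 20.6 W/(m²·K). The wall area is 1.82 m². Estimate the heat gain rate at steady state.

Q ≈ 115 W

Series thermal resistances:
R_copper = L/(kA) = 0.004/(387×1.82) = 5.679×10^-6 K/W
R_aerogel blanket = L/(kA) = 0.055/(0.0162×1.82) = 1.865 K/W
R_cast iron = L/(kA) = 0.0049/(47.6×1.82) = 5.656×10^-5 K/W
R_outer film = 1/(h_o·A) = 1/(20.6×1.82) = 0.02667 K/W
R_total = 1.892 K/W
Q = ΔT / R_total = 217 / 1.892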